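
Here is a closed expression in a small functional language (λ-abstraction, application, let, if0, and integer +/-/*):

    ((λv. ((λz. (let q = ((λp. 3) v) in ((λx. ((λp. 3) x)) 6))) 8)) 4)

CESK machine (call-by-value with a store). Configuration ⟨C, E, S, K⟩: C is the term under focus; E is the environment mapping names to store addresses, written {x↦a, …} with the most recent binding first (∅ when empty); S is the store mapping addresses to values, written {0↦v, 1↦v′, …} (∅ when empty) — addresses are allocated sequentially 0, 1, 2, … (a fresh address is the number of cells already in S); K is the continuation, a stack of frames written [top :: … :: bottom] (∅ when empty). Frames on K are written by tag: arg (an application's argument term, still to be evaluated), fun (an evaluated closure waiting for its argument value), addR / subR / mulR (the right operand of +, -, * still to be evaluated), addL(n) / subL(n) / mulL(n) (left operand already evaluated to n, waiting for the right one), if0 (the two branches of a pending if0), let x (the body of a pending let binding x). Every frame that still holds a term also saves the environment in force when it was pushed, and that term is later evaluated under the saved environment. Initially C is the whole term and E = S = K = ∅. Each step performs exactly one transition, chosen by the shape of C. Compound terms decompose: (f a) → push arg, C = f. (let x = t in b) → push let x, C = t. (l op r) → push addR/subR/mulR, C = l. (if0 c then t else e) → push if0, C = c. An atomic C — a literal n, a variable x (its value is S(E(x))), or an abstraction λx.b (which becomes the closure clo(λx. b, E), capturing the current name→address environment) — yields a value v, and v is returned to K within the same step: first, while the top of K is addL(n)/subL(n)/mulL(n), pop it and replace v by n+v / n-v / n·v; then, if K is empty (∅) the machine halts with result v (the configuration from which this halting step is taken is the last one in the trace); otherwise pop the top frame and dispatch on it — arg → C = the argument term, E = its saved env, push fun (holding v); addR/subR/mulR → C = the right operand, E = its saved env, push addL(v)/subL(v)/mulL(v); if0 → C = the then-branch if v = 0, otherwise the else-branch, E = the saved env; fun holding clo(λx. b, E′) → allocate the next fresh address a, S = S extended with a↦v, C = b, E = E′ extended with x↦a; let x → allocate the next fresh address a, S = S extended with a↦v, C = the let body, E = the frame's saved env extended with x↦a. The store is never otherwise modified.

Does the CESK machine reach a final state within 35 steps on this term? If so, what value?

t=0: [C=((λv. ((λz. (let q = ((λp. 3) v) in ((λx. ((λp. 3) x)) 6))) 8)) 4) | E=∅ | S=∅ | K=∅]
t=1: [C=(λv. ((λz. (let q = ((λp. 3) v) in ((λx. ((λp. 3) x)) 6))) 8)) | E=∅ | S=∅ | K=[arg]]
t=2: [C=4 | E=∅ | S=∅ | K=[fun]]
t=3: [C=((λz. (let q = ((λp. 3) v) in ((λx. ((λp. 3) x)) 6))) 8) | E={v↦0} | S={0↦4} | K=∅]
t=4: [C=(λz. (let q = ((λp. 3) v) in ((λx. ((λp. 3) x)) 6))) | E={v↦0} | S={0↦4} | K=[arg]]
t=5: [C=8 | E={v↦0} | S={0↦4} | K=[fun]]
t=6: [C=(let q = ((λp. 3) v) in ((λx. ((λp. 3) x)) 6)) | E={z↦1, v↦0} | S={0↦4, 1↦8} | K=∅]
t=7: [C=((λp. 3) v) | E={z↦1, v↦0} | S={0↦4, 1↦8} | K=[let q]]
t=8: [C=(λp. 3) | E={z↦1, v↦0} | S={0↦4, 1↦8} | K=[arg :: let q]]
t=9: [C=v | E={z↦1, v↦0} | S={0↦4, 1↦8} | K=[fun :: let q]]
t=10: [C=3 | E={p↦2, z↦1, v↦0} | S={0↦4, 1↦8, 2↦4} | K=[let q]]
t=11: [C=((λx. ((λp. 3) x)) 6) | E={q↦3, z↦1, v↦0} | S={0↦4, 1↦8, 2↦4, 3↦3} | K=∅]
t=12: [C=(λx. ((λp. 3) x)) | E={q↦3, z↦1, v↦0} | S={0↦4, 1↦8, 2↦4, 3↦3} | K=[arg]]
t=13: [C=6 | E={q↦3, z↦1, v↦0} | S={0↦4, 1↦8, 2↦4, 3↦3} | K=[fun]]
t=14: [C=((λp. 3) x) | E={x↦4, q↦3, z↦1, v↦0} | S={0↦4, 1↦8, 2↦4, 3↦3, 4↦6} | K=∅]
t=15: [C=(λp. 3) | E={x↦4, q↦3, z↦1, v↦0} | S={0↦4, 1↦8, 2↦4, 3↦3, 4↦6} | K=[arg]]
t=16: [C=x | E={x↦4, q↦3, z↦1, v↦0} | S={0↦4, 1↦8, 2↦4, 3↦3, 4↦6} | K=[fun]]
t=17: [C=3 | E={p↦5, x↦4, q↦3, z↦1, v↦0} | S={0↦4, 1↦8, 2↦4, 3↦3, 4↦6, 5↦6} | K=∅]
→ final value 3

Answer: 3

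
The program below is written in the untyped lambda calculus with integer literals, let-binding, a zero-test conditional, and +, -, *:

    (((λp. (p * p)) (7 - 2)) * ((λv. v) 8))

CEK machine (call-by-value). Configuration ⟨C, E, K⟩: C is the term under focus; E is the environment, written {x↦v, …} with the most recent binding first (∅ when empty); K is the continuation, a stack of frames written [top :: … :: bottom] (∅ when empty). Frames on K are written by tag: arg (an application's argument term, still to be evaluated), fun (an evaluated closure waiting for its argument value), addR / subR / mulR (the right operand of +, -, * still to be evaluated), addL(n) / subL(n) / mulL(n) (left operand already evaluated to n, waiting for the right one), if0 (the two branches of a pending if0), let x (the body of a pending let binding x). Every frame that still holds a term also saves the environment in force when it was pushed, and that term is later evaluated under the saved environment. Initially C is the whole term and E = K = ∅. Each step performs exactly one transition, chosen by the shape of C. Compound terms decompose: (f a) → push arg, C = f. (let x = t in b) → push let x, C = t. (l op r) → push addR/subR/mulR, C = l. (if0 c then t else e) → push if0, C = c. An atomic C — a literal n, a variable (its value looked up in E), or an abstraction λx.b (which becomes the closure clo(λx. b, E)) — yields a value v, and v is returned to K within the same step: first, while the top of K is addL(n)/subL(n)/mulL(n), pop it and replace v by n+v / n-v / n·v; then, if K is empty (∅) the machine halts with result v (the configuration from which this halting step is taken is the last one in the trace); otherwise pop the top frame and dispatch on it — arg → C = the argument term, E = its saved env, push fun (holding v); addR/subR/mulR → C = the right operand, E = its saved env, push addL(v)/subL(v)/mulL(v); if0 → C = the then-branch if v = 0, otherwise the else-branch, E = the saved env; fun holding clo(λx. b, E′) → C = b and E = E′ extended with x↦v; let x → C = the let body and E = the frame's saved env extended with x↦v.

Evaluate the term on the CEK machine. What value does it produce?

0. [C=(((λp. (p * p)) (7 - 2)) * ((λv. v) 8)) | E=∅ | K=∅]
1. [C=((λp. (p * p)) (7 - 2)) | E=∅ | K=[mulR]]
2. [C=(λp. (p * p)) | E=∅ | K=[arg :: mulR]]
3. [C=(7 - 2) | E=∅ | K=[fun :: mulR]]
4. [C=7 | E=∅ | K=[subR :: fun :: mulR]]
5. [C=2 | E=∅ | K=[subL(7) :: fun :: mulR]]
6. [C=(p * p) | E={p↦5} | K=[mulR]]
7. [C=p | E={p↦5} | K=[mulR :: mulR]]
8. [C=p | E={p↦5} | K=[mulL(5) :: mulR]]
9. [C=((λv. v) 8) | E=∅ | K=[mulL(25)]]
10. [C=(λv. v) | E=∅ | K=[arg :: mulL(25)]]
11. [C=8 | E=∅ | K=[fun :: mulL(25)]]
12. [C=v | E={v↦8} | K=[mulL(25)]]
→ final value 200

Answer: 200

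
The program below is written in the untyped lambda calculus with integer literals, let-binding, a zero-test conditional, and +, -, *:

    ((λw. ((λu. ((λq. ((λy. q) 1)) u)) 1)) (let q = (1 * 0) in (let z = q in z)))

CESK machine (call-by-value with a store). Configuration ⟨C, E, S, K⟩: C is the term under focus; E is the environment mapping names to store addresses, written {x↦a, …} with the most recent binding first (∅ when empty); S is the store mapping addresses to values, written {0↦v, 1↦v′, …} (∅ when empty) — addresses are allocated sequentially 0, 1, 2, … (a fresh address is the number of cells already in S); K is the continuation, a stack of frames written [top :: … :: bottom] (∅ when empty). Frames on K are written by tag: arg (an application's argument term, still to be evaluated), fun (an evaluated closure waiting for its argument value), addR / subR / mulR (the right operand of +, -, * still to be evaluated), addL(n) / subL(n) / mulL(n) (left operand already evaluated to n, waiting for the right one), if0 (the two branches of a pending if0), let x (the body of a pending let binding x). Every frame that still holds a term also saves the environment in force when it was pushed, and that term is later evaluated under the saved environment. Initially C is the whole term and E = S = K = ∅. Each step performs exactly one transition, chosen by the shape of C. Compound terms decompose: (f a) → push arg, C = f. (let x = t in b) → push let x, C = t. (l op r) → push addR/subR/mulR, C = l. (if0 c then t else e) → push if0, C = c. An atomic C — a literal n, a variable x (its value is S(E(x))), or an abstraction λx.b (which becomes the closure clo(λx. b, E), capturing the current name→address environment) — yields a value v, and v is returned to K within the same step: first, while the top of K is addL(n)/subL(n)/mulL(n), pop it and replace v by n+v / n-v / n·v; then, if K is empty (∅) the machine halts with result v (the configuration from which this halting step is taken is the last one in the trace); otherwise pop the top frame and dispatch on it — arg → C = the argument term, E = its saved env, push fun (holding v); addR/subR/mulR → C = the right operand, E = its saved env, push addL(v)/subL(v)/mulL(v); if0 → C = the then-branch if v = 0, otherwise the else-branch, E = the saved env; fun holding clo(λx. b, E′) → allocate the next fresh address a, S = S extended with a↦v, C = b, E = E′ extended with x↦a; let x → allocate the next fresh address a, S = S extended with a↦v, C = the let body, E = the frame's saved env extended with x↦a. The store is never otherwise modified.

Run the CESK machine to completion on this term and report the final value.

step 0: <C=((λw. ((λu. ((λq. ((λy. q) 1)) u)) 1)) (let q = (1 * 0) in (let z = q in z))), E=∅, S=∅, K=∅>
step 1: <C=(λw. ((λu. ((λq. ((λy. q) 1)) u)) 1)), E=∅, S=∅, K=[arg]>
step 2: <C=(let q = (1 * 0) in (let z = q in z)), E=∅, S=∅, K=[fun]>
step 3: <C=(1 * 0), E=∅, S=∅, K=[let q :: fun]>
step 4: <C=1, E=∅, S=∅, K=[mulR :: let q :: fun]>
step 5: <C=0, E=∅, S=∅, K=[mulL(1) :: let q :: fun]>
step 6: <C=(let z = q in z), E={q↦0}, S={0↦0}, K=[fun]>
step 7: <C=q, E={q↦0}, S={0↦0}, K=[let z :: fun]>
step 8: <C=z, E={z↦1, q↦0}, S={0↦0, 1↦0}, K=[fun]>
step 9: <C=((λu. ((λq. ((λy. q) 1)) u)) 1), E={w↦2}, S={0↦0, 1↦0, 2↦0}, K=∅>
step 10: <C=(λu. ((λq. ((λy. q) 1)) u)), E={w↦2}, S={0↦0, 1↦0, 2↦0}, K=[arg]>
step 11: <C=1, E={w↦2}, S={0↦0, 1↦0, 2↦0}, K=[fun]>
step 12: <C=((λq. ((λy. q) 1)) u), E={u↦3, w↦2}, S={0↦0, 1↦0, 2↦0, 3↦1}, K=∅>
step 13: <C=(λq. ((λy. q) 1)), E={u↦3, w↦2}, S={0↦0, 1↦0, 2↦0, 3↦1}, K=[arg]>
step 14: <C=u, E={u↦3, w↦2}, S={0↦0, 1↦0, 2↦0, 3↦1}, K=[fun]>
step 15: <C=((λy. q) 1), E={q↦4, u↦3, w↦2}, S={0↦0, 1↦0, 2↦0, 3↦1, 4↦1}, K=∅>
step 16: <C=(λy. q), E={q↦4, u↦3, w↦2}, S={0↦0, 1↦0, 2↦0, 3↦1, 4↦1}, K=[arg]>
step 17: <C=1, E={q↦4, u↦3, w↦2}, S={0↦0, 1↦0, 2↦0, 3↦1, 4↦1}, K=[fun]>
step 18: <C=q, E={y↦5, q↦4, u↦3, w↦2}, S={0↦0, 1↦0, 2↦0, 3↦1, 4↦1, 5↦1}, K=∅>
→ final value 1

Answer: 1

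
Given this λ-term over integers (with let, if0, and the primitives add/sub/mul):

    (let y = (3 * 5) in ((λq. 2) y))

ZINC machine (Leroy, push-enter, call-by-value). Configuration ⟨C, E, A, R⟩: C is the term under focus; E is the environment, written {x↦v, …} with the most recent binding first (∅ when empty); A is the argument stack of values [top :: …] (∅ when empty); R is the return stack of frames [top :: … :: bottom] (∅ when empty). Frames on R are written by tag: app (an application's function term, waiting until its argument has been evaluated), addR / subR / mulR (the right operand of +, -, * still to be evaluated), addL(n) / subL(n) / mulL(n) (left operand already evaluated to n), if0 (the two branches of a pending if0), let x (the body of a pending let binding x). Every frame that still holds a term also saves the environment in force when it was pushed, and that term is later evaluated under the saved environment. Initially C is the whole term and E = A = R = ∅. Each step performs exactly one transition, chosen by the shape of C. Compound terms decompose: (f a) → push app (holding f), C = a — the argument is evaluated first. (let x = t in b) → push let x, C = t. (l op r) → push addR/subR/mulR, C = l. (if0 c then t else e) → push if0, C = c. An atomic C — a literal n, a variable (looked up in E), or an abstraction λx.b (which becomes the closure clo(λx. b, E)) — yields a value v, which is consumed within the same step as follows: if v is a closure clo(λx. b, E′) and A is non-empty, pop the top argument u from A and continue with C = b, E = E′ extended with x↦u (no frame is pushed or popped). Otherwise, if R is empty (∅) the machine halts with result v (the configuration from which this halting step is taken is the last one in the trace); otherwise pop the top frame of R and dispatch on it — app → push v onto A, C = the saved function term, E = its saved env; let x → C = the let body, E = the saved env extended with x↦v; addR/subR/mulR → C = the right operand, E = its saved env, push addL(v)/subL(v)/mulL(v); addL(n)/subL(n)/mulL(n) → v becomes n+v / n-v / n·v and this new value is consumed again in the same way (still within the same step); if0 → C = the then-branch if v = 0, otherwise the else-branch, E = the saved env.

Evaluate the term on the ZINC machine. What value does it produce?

[0] [C=(let y = (3 * 5) in ((λq. 2) y)) | E=∅ | A=∅ | R=∅]
[1] [C=(3 * 5) | E=∅ | A=∅ | R=[let y]]
[2] [C=3 | E=∅ | A=∅ | R=[mulR :: let y]]
[3] [C=5 | E=∅ | A=∅ | R=[mulL(3) :: let y]]
[4] [C=((λq. 2) y) | E={y↦15} | A=∅ | R=∅]
[5] [C=y | E={y↦15} | A=∅ | R=[app]]
[6] [C=(λq. 2) | E={y↦15} | A=[15] | R=∅]
[7] [C=2 | E={q↦15, y↦15} | A=∅ | R=∅]
→ final value 2

Answer: 2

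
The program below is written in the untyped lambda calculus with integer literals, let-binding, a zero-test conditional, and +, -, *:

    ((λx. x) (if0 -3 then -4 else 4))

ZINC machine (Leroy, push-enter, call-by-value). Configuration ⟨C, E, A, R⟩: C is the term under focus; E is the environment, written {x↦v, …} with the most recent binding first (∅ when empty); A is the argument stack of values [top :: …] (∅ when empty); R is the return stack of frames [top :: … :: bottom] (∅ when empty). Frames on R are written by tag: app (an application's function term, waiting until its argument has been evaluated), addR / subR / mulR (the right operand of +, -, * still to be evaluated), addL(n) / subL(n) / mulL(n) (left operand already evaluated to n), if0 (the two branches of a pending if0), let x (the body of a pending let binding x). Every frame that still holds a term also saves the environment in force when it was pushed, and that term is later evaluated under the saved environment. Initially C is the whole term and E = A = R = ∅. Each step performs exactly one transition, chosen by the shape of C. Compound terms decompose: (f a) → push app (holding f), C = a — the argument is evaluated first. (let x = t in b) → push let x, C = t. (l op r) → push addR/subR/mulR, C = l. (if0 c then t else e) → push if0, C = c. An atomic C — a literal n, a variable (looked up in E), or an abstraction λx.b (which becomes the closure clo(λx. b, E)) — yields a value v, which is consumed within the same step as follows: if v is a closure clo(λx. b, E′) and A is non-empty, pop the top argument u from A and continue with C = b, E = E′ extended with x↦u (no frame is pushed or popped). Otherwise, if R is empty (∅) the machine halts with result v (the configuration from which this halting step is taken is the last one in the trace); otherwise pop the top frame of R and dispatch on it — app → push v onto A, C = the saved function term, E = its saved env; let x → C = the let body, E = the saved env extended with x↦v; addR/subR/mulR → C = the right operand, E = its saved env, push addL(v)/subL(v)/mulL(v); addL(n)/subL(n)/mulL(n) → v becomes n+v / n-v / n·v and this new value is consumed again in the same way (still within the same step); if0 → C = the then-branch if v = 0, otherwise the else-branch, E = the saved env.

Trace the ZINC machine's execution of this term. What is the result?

Answer: 4

Execution trace:
0. [C=((λx. x) (if0 -3 then -4 else 4)) | E=∅ | A=∅ | R=∅]
1. [C=(if0 -3 then -4 else 4) | E=∅ | A=∅ | R=[app]]
2. [C=-3 | E=∅ | A=∅ | R=[if0 :: app]]
3. [C=4 | E=∅ | A=∅ | R=[app]]
4. [C=(λx. x) | E=∅ | A=[4] | R=∅]
5. [C=x | E={x↦4} | A=∅ | R=∅]
→ final value 4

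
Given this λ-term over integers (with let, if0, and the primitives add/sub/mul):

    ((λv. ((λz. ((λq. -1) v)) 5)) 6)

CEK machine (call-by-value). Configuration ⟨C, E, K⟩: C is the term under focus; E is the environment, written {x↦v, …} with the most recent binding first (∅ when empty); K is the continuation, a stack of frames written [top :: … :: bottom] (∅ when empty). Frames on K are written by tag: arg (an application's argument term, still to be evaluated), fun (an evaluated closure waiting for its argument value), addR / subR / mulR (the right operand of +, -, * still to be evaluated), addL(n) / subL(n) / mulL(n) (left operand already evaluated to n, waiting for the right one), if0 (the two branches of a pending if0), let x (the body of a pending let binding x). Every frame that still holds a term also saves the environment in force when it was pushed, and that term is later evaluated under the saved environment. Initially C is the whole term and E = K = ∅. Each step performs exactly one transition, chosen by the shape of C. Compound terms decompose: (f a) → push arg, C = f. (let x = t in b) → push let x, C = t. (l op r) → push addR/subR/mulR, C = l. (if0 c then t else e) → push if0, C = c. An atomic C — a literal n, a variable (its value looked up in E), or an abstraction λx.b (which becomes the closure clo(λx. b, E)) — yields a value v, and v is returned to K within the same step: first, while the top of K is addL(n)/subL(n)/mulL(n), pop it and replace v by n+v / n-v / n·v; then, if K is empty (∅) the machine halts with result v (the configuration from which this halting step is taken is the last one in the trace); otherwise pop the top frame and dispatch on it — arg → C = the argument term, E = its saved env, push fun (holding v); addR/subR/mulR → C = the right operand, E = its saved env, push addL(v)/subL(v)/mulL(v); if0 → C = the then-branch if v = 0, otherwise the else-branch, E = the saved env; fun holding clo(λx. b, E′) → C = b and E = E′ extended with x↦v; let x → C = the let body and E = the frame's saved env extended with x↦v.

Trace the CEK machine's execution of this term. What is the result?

t=0: [C=((λv. ((λz. ((λq. -1) v)) 5)) 6) | E=∅ | K=∅]
t=1: [C=(λv. ((λz. ((λq. -1) v)) 5)) | E=∅ | K=[arg]]
t=2: [C=6 | E=∅ | K=[fun]]
t=3: [C=((λz. ((λq. -1) v)) 5) | E={v↦6} | K=∅]
t=4: [C=(λz. ((λq. -1) v)) | E={v↦6} | K=[arg]]
t=5: [C=5 | E={v↦6} | K=[fun]]
t=6: [C=((λq. -1) v) | E={z↦5, v↦6} | K=∅]
t=7: [C=(λq. -1) | E={z↦5, v↦6} | K=[arg]]
t=8: [C=v | E={z↦5, v↦6} | K=[fun]]
t=9: [C=-1 | E={q↦6, z↦5, v↦6} | K=∅]
→ final value -1

Answer: -1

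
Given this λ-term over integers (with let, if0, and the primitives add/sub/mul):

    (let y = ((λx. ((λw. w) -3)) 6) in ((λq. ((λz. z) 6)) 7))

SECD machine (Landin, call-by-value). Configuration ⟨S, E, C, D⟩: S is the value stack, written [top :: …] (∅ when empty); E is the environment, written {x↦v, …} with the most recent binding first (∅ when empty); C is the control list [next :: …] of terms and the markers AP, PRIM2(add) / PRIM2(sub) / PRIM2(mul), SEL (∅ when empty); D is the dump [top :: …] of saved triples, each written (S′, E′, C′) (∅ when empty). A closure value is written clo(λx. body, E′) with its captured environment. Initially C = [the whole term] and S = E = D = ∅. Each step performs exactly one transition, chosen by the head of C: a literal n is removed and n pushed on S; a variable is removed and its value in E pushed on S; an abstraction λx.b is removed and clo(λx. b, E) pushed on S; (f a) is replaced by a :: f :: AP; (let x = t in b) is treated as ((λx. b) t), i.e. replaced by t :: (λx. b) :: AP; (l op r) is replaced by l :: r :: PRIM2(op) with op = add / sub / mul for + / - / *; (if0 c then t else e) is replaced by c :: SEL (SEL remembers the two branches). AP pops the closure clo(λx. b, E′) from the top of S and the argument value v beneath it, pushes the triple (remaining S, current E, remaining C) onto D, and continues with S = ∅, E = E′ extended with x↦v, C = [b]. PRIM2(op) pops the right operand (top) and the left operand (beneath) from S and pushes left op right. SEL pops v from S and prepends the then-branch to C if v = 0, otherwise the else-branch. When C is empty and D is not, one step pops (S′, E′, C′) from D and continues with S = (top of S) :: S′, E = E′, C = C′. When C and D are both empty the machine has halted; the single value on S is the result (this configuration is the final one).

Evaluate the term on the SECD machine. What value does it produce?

Answer: 6

Machine steps:
0. <S=∅, E=∅, C=[(let y = ((λx. ((λw. w) -3)) 6) in ((λq. ((λz. z) 6)) 7))], D=∅>
1. <S=∅, E=∅, C=[((λx. ((λw. w) -3)) 6) :: (λy. ((λq. ((λz. z) 6)) 7)) :: AP], D=∅>
2. <S=∅, E=∅, C=[6 :: (λx. ((λw. w) -3)) :: AP :: (λy. ((λq. ((λz. z) 6)) 7)) :: AP], D=∅>
3. <S=[6], E=∅, C=[(λx. ((λw. w) -3)) :: AP :: (λy. ((λq. ((λz. z) 6)) 7)) :: AP], D=∅>
4. <S=[clo(λx. ((λw. w) -3), ∅) :: 6], E=∅, C=[AP :: (λy. ((λq. ((λz. z) 6)) 7)) :: AP], D=∅>
5. <S=∅, E={x↦6}, C=[((λw. w) -3)], D=[(∅, ∅, [(λy. ((λq. ((λz. z) 6)) 7)) :: AP])]>
6. <S=∅, E={x↦6}, C=[-3 :: (λw. w) :: AP], D=[(∅, ∅, [(λy. ((λq. ((λz. z) 6)) 7)) :: AP])]>
7. <S=[-3], E={x↦6}, C=[(λw. w) :: AP], D=[(∅, ∅, [(λy. ((λq. ((λz. z) 6)) 7)) :: AP])]>
8. <S=[clo(λw. w, {x↦6}) :: -3], E={x↦6}, C=[AP], D=[(∅, ∅, [(λy. ((λq. ((λz. z) 6)) 7)) :: AP])]>
9. <S=∅, E={w↦-3, x↦6}, C=[w], D=[(∅, {x↦6}, ∅) :: (∅, ∅, [(λy. ((λq. ((λz. z) 6)) 7)) :: AP])]>
10. <S=[-3], E={w↦-3, x↦6}, C=∅, D=[(∅, {x↦6}, ∅) :: (∅, ∅, [(λy. ((λq. ((λz. z) 6)) 7)) :: AP])]>
11. <S=[-3], E={x↦6}, C=∅, D=[(∅, ∅, [(λy. ((λq. ((λz. z) 6)) 7)) :: AP])]>
12. <S=[-3], E=∅, C=[(λy. ((λq. ((λz. z) 6)) 7)) :: AP], D=∅>
13. <S=[clo(λy. ((λq. ((λz. z) 6)) 7), ∅) :: -3], E=∅, C=[AP], D=∅>
14. <S=∅, E={y↦-3}, C=[((λq. ((λz. z) 6)) 7)], D=[(∅, ∅, ∅)]>
15. <S=∅, E={y↦-3}, C=[7 :: (λq. ((λz. z) 6)) :: AP], D=[(∅, ∅, ∅)]>
16. <S=[7], E={y↦-3}, C=[(λq. ((λz. z) 6)) :: AP], D=[(∅, ∅, ∅)]>
17. <S=[clo(λq. ((λz. z) 6), {y↦-3}) :: 7], E={y↦-3}, C=[AP], D=[(∅, ∅, ∅)]>
18. <S=∅, E={q↦7, y↦-3}, C=[((λz. z) 6)], D=[(∅, {y↦-3}, ∅) :: (∅, ∅, ∅)]>
19. <S=∅, E={q↦7, y↦-3}, C=[6 :: (λz. z) :: AP], D=[(∅, {y↦-3}, ∅) :: (∅, ∅, ∅)]>
20. <S=[6], E={q↦7, y↦-3}, C=[(λz. z) :: AP], D=[(∅, {y↦-3}, ∅) :: (∅, ∅, ∅)]>
21. <S=[clo(λz. z, {q↦7, y↦-3}) :: 6], E={q↦7, y↦-3}, C=[AP], D=[(∅, {y↦-3}, ∅) :: (∅, ∅, ∅)]>
22. <S=∅, E={z↦6, q↦7, y↦-3}, C=[z], D=[(∅, {q↦7, y↦-3}, ∅) :: (∅, {y↦-3}, ∅) :: (∅, ∅, ∅)]>
23. <S=[6], E={z↦6, q↦7, y↦-3}, C=∅, D=[(∅, {q↦7, y↦-3}, ∅) :: (∅, {y↦-3}, ∅) :: (∅, ∅, ∅)]>
24. <S=[6], E={q↦7, y↦-3}, C=∅, D=[(∅, {y↦-3}, ∅) :: (∅, ∅, ∅)]>
25. <S=[6], E={y↦-3}, C=∅, D=[(∅, ∅, ∅)]>
26. <S=[6], E=∅, C=∅, D=∅>
→ final value 6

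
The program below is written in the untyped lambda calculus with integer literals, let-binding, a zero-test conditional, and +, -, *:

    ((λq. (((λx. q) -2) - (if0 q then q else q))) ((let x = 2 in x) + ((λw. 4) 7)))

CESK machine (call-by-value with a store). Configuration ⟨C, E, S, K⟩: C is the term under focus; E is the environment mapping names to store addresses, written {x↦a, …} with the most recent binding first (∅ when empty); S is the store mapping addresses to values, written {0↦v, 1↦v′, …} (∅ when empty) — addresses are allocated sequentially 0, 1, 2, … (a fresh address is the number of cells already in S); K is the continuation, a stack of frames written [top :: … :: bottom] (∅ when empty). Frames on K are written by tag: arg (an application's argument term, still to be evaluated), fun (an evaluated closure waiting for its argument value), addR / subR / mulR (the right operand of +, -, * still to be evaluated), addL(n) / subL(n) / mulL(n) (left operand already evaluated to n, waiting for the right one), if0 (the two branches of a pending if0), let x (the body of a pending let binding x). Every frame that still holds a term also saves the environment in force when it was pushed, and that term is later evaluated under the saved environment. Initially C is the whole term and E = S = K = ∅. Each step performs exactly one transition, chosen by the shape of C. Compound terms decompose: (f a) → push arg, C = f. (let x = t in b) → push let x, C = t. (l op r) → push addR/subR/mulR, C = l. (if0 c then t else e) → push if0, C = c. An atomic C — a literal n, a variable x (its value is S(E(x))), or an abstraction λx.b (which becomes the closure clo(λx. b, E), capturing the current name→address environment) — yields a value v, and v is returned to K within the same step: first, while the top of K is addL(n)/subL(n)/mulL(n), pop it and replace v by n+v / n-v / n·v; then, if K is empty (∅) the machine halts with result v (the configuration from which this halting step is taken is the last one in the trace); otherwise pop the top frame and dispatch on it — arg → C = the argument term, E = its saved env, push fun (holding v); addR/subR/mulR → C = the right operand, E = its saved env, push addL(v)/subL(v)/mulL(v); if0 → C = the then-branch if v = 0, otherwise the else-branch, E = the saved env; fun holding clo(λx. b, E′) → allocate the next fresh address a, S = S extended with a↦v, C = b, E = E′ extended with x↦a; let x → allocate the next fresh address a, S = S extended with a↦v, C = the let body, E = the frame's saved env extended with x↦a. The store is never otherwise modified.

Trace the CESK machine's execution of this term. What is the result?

Answer: 0

Machine steps:
t=0: <C=((λq. (((λx. q) -2) - (if0 q then q else q))) ((let x = 2 in x) + ((λw. 4) 7))), E=∅, S=∅, K=∅>
t=1: <C=(λq. (((λx. q) -2) - (if0 q then q else q))), E=∅, S=∅, K=[arg]>
t=2: <C=((let x = 2 in x) + ((λw. 4) 7)), E=∅, S=∅, K=[fun]>
t=3: <C=(let x = 2 in x), E=∅, S=∅, K=[addR :: fun]>
t=4: <C=2, E=∅, S=∅, K=[let x :: addR :: fun]>
t=5: <C=x, E={x↦0}, S={0↦2}, K=[addR :: fun]>
t=6: <C=((λw. 4) 7), E=∅, S={0↦2}, K=[addL(2) :: fun]>
t=7: <C=(λw. 4), E=∅, S={0↦2}, K=[arg :: addL(2) :: fun]>
t=8: <C=7, E=∅, S={0↦2}, K=[fun :: addL(2) :: fun]>
t=9: <C=4, E={w↦1}, S={0↦2, 1↦7}, K=[addL(2) :: fun]>
t=10: <C=(((λx. q) -2) - (if0 q then q else q)), E={q↦2}, S={0↦2, 1↦7, 2↦6}, K=∅>
t=11: <C=((λx. q) -2), E={q↦2}, S={0↦2, 1↦7, 2↦6}, K=[subR]>
t=12: <C=(λx. q), E={q↦2}, S={0↦2, 1↦7, 2↦6}, K=[arg :: subR]>
t=13: <C=-2, E={q↦2}, S={0↦2, 1↦7, 2↦6}, K=[fun :: subR]>
t=14: <C=q, E={x↦3, q↦2}, S={0↦2, 1↦7, 2↦6, 3↦-2}, K=[subR]>
t=15: <C=(if0 q then q else q), E={q↦2}, S={0↦2, 1↦7, 2↦6, 3↦-2}, K=[subL(6)]>
t=16: <C=q, E={q↦2}, S={0↦2, 1↦7, 2↦6, 3↦-2}, K=[if0 :: subL(6)]>
t=17: <C=q, E={q↦2}, S={0↦2, 1↦7, 2↦6, 3↦-2}, K=[subL(6)]>
→ final value 0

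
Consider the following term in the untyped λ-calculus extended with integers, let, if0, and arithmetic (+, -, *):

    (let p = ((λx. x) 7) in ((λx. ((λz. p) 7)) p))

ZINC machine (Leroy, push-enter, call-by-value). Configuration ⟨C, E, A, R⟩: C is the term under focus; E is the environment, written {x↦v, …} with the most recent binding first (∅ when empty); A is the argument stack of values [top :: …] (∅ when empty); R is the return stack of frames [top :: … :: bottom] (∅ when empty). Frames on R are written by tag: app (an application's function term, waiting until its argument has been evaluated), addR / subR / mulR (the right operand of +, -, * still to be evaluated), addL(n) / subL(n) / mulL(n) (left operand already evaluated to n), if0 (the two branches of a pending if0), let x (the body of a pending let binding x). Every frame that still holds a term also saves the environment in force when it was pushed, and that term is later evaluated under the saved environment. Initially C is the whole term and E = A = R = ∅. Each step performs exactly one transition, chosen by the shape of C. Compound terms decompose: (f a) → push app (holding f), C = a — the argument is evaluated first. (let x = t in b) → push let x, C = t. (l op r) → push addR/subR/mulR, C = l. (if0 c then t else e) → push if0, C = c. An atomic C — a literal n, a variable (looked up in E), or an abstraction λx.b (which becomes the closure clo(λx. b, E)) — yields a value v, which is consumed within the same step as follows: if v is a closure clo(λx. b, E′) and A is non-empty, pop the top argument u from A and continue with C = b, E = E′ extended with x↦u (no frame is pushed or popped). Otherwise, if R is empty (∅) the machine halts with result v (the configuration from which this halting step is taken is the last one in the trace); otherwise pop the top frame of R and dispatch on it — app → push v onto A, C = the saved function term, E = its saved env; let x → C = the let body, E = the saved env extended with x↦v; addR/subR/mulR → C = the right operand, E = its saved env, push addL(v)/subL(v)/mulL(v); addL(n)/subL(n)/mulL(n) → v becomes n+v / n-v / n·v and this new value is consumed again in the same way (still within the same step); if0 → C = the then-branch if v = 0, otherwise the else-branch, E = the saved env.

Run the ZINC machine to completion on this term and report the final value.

Answer: 7

Derivation:
0. [C=(let p = ((λx. x) 7) in ((λx. ((λz. p) 7)) p)) | E=∅ | A=∅ | R=∅]
1. [C=((λx. x) 7) | E=∅ | A=∅ | R=[let p]]
2. [C=7 | E=∅ | A=∅ | R=[app :: let p]]
3. [C=(λx. x) | E=∅ | A=[7] | R=[let p]]
4. [C=x | E={x↦7} | A=∅ | R=[let p]]
5. [C=((λx. ((λz. p) 7)) p) | E={p↦7} | A=∅ | R=∅]
6. [C=p | E={p↦7} | A=∅ | R=[app]]
7. [C=(λx. ((λz. p) 7)) | E={p↦7} | A=[7] | R=∅]
8. [C=((λz. p) 7) | E={x↦7, p↦7} | A=∅ | R=∅]
9. [C=7 | E={x↦7, p↦7} | A=∅ | R=[app]]
10. [C=(λz. p) | E={x↦7, p↦7} | A=[7] | R=∅]
11. [C=p | E={z↦7, x↦7, p↦7} | A=∅ | R=∅]
→ final value 7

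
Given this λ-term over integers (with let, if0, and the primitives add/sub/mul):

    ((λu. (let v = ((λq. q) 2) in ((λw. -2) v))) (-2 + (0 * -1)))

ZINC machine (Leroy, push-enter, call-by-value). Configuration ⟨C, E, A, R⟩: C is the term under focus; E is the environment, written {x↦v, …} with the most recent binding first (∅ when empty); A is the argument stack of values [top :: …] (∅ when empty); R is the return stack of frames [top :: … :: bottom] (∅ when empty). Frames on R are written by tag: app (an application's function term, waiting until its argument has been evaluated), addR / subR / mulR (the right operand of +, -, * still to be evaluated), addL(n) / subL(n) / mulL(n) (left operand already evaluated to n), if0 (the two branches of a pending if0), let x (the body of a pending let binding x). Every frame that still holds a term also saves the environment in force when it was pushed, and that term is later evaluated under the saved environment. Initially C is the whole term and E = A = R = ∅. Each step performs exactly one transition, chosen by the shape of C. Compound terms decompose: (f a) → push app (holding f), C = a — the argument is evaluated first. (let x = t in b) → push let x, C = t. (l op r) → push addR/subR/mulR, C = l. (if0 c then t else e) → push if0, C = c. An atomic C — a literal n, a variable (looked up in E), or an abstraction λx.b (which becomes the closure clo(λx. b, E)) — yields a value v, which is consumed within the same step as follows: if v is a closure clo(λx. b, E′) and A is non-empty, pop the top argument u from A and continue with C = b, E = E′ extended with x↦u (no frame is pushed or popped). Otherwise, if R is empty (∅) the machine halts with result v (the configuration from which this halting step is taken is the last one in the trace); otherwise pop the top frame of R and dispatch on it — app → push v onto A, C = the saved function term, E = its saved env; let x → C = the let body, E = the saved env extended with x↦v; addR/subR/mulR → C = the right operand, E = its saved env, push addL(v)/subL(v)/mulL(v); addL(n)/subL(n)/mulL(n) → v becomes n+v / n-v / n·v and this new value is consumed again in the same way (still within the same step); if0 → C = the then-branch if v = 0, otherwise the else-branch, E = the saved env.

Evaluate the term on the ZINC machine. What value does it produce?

0. [C=((λu. (let v = ((λq. q) 2) in ((λw. -2) v))) (-2 + (0 * -1))) | E=∅ | A=∅ | R=∅]
1. [C=(-2 + (0 * -1)) | E=∅ | A=∅ | R=[app]]
2. [C=-2 | E=∅ | A=∅ | R=[addR :: app]]
3. [C=(0 * -1) | E=∅ | A=∅ | R=[addL(-2) :: app]]
4. [C=0 | E=∅ | A=∅ | R=[mulR :: addL(-2) :: app]]
5. [C=-1 | E=∅ | A=∅ | R=[mulL(0) :: addL(-2) :: app]]
6. [C=(λu. (let v = ((λq. q) 2) in ((λw. -2) v))) | E=∅ | A=[-2] | R=∅]
7. [C=(let v = ((λq. q) 2) in ((λw. -2) v)) | E={u↦-2} | A=∅ | R=∅]
8. [C=((λq. q) 2) | E={u↦-2} | A=∅ | R=[let v]]
9. [C=2 | E={u↦-2} | A=∅ | R=[app :: let v]]
10. [C=(λq. q) | E={u↦-2} | A=[2] | R=[let v]]
11. [C=q | E={q↦2, u↦-2} | A=∅ | R=[let v]]
12. [C=((λw. -2) v) | E={v↦2, u↦-2} | A=∅ | R=∅]
13. [C=v | E={v↦2, u↦-2} | A=∅ | R=[app]]
14. [C=(λw. -2) | E={v↦2, u↦-2} | A=[2] | R=∅]
15. [C=-2 | E={w↦2, v↦2, u↦-2} | A=∅ | R=∅]
→ final value -2

Answer: -2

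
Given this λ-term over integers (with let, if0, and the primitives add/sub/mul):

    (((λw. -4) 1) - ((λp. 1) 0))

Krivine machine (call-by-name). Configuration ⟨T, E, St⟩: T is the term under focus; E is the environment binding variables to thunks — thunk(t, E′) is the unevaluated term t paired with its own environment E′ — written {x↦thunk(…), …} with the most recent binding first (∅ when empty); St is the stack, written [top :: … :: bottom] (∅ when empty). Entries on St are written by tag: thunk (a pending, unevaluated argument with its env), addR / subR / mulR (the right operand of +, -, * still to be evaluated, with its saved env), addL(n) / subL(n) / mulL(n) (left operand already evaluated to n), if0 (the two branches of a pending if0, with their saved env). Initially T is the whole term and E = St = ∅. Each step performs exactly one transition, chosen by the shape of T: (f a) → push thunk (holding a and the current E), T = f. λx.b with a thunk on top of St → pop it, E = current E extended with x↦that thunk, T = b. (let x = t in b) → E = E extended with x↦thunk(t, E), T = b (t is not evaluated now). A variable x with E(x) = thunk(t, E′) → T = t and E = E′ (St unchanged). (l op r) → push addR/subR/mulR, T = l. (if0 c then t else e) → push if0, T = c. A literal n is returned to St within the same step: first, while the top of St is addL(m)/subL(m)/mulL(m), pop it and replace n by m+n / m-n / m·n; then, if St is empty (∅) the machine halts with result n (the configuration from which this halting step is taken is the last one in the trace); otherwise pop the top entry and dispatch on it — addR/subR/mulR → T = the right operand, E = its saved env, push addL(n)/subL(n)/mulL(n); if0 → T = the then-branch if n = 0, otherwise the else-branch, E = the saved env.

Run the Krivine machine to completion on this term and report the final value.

[0] <T=(((λw. -4) 1) - ((λp. 1) 0)), E=∅, St=∅>
[1] <T=((λw. -4) 1), E=∅, St=[subR]>
[2] <T=(λw. -4), E=∅, St=[thunk :: subR]>
[3] <T=-4, E={w↦thunk(1, ∅)}, St=[subR]>
[4] <T=((λp. 1) 0), E=∅, St=[subL(-4)]>
[5] <T=(λp. 1), E=∅, St=[thunk :: subL(-4)]>
[6] <T=1, E={p↦thunk(0, ∅)}, St=[subL(-4)]>
→ final value -5

Answer: -5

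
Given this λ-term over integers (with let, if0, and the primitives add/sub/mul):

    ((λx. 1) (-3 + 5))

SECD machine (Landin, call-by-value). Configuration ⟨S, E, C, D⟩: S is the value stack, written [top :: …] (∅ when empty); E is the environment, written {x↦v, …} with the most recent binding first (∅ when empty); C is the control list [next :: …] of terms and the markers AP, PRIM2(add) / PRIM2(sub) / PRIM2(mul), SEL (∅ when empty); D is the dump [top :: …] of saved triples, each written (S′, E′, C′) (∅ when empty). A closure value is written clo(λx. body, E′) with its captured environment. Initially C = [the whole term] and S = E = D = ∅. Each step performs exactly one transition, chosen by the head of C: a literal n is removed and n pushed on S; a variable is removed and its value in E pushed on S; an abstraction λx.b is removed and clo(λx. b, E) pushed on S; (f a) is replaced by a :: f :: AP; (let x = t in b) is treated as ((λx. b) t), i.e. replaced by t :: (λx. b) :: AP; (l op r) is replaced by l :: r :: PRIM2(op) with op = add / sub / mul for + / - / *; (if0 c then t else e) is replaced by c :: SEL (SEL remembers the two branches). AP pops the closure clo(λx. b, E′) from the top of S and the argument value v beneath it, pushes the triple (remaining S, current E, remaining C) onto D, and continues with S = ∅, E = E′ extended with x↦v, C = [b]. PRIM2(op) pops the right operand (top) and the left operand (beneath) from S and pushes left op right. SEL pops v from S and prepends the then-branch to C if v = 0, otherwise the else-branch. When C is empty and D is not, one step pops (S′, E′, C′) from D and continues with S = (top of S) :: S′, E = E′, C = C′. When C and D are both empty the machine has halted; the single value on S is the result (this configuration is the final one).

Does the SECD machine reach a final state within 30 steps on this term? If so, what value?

Answer: 1

Derivation:
0. ⟨S=∅; E=∅; C=[((λx. 1) (-3 + 5))]; D=∅⟩
1. ⟨S=∅; E=∅; C=[(-3 + 5) :: (λx. 1) :: AP]; D=∅⟩
2. ⟨S=∅; E=∅; C=[-3 :: 5 :: PRIM2(add) :: (λx. 1) :: AP]; D=∅⟩
3. ⟨S=[-3]; E=∅; C=[5 :: PRIM2(add) :: (λx. 1) :: AP]; D=∅⟩
4. ⟨S=[5 :: -3]; E=∅; C=[PRIM2(add) :: (λx. 1) :: AP]; D=∅⟩
5. ⟨S=[2]; E=∅; C=[(λx. 1) :: AP]; D=∅⟩
6. ⟨S=[clo(λx. 1, ∅) :: 2]; E=∅; C=[AP]; D=∅⟩
7. ⟨S=∅; E={x↦2}; C=[1]; D=[(∅, ∅, ∅)]⟩
8. ⟨S=[1]; E={x↦2}; C=∅; D=[(∅, ∅, ∅)]⟩
9. ⟨S=[1]; E=∅; C=∅; D=∅⟩
→ final value 1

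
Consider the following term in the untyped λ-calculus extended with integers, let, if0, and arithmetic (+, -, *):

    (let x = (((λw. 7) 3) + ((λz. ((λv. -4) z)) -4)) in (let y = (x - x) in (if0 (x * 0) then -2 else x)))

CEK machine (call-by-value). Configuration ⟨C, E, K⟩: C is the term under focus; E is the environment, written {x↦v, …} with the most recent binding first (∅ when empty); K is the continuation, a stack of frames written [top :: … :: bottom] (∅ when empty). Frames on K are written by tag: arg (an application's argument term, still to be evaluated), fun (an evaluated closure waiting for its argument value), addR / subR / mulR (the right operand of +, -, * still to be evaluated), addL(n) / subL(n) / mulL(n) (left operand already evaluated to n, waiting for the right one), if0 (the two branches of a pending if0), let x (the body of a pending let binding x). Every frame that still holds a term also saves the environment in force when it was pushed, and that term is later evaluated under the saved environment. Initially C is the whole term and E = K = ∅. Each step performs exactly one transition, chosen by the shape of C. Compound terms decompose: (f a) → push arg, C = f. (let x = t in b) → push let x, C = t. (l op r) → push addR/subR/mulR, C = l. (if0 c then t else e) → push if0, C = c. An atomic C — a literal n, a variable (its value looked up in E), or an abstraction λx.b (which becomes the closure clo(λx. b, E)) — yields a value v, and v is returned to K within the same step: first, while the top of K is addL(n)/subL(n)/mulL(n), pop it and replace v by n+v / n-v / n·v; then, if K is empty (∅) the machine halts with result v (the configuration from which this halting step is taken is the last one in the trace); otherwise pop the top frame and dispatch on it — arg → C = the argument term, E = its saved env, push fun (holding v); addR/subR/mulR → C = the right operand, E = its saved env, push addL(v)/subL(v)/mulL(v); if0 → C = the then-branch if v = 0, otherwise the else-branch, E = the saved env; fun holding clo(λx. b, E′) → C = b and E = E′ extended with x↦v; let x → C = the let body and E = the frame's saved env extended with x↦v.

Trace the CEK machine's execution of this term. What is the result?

Answer: -2

Machine steps:
[0] [C=(let x = (((λw. 7) 3) + ((λz. ((λv. -4) z)) -4)) in (let y = (x - x) in (if0 (x * 0) then -2 else x))) | E=∅ | K=∅]
[1] [C=(((λw. 7) 3) + ((λz. ((λv. -4) z)) -4)) | E=∅ | K=[let x]]
[2] [C=((λw. 7) 3) | E=∅ | K=[addR :: let x]]
[3] [C=(λw. 7) | E=∅ | K=[arg :: addR :: let x]]
[4] [C=3 | E=∅ | K=[fun :: addR :: let x]]
[5] [C=7 | E={w↦3} | K=[addR :: let x]]
[6] [C=((λz. ((λv. -4) z)) -4) | E=∅ | K=[addL(7) :: let x]]
[7] [C=(λz. ((λv. -4) z)) | E=∅ | K=[arg :: addL(7) :: let x]]
[8] [C=-4 | E=∅ | K=[fun :: addL(7) :: let x]]
[9] [C=((λv. -4) z) | E={z↦-4} | K=[addL(7) :: let x]]
[10] [C=(λv. -4) | E={z↦-4} | K=[arg :: addL(7) :: let x]]
[11] [C=z | E={z↦-4} | K=[fun :: addL(7) :: let x]]
[12] [C=-4 | E={v↦-4, z↦-4} | K=[addL(7) :: let x]]
[13] [C=(let y = (x - x) in (if0 (x * 0) then -2 else x)) | E={x↦3} | K=∅]
[14] [C=(x - x) | E={x↦3} | K=[let y]]
[15] [C=x | E={x↦3} | K=[subR :: let y]]
[16] [C=x | E={x↦3} | K=[subL(3) :: let y]]
[17] [C=(if0 (x * 0) then -2 else x) | E={y↦0, x↦3} | K=∅]
[18] [C=(x * 0) | E={y↦0, x↦3} | K=[if0]]
[19] [C=x | E={y↦0, x↦3} | K=[mulR :: if0]]
[20] [C=0 | E={y↦0, x↦3} | K=[mulL(3) :: if0]]
[21] [C=-2 | E={y↦0, x↦3} | K=∅]
→ final value -2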